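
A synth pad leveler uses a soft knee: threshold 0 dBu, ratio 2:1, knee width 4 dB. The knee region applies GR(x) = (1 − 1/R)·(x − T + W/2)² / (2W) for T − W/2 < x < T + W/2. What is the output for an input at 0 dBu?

-0.25 dBu

x − T + W/2 = 0 − 0 + 2 = 2.
GR = (1 − 1/2) × 2² / 8 = 0.5 × 4 / 8 = 0.25 dB.
Output = 0 − 0.25 = -0.25 dBu.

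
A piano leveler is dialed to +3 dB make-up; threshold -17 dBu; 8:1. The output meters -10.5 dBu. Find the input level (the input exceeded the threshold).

Before make-up, the level was -10.5 − 3 = -13.5 dBu.
The compressed level sits -13.5 − (-17) = 3.5 dB over threshold.
Input overshoot = R × output overshoot = 28 dB → input = -17 + 28 = 11 dBu.

11 dBu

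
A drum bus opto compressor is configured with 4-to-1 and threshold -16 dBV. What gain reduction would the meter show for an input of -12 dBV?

3 dB

Overshoot = -12 − (-16) = 4 dB.
A 4:1 ratio leaves 1 dB of that excess.
GR = overshoot in − overshoot out = 4 − 1 = 3 dB.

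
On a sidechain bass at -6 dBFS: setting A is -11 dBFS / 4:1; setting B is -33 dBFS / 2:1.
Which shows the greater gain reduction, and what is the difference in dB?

A: GR = 5 − 5/4 = 3.75 dB.
B: GR = 27 − 27/2 = 13.5 dB.
Difference: 9.75 dB in favour of B.

B, by 9.75 dB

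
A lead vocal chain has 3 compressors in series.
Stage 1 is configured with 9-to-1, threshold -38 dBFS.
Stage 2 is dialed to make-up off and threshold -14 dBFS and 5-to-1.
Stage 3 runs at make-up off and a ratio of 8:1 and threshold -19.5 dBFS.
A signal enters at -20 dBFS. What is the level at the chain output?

Stage 1: overshoot 18 dB → 18/9 = 2 dB → -36 dBFS.
Stage 2: -36 dBFS ≤ -14 dBFS, so stage 2 doesn't engage; output -36 dBFS.
Stage 3: -36 dBFS ≤ -19.5 dBFS, so stage 3 doesn't engage; output -36 dBFS.

-36 dBFS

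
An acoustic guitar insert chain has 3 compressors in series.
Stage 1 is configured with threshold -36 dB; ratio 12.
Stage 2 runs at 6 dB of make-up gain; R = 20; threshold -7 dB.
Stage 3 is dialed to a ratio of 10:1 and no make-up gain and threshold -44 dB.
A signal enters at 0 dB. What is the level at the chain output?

Stage 1: 0 dB is 36 dB over -36 dB; at 12:1 that becomes 3 dB over, giving -33 dB.
Stage 2: -33 dB is at or below the -7 dB threshold — no compression; make-up brings it to -27 dB.
Stage 3: -27 dB is 17 dB over -44 dB; at 10:1 that becomes 1.7 dB over, giving -42.3 dB.

-42.3 dB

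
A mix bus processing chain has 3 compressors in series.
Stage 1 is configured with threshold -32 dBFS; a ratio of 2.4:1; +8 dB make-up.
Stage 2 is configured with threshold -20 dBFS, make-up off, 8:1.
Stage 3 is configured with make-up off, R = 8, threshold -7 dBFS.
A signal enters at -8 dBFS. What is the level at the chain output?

Stage 1: overshoot 24 dB → 24/2.4 = 10 dB → -22 dBFS; +8 dB make-up → -14 dBFS.
Stage 2: 6 dB above -20 dBFS, reduced 8:1 to 0.75 dB above → -19.25 dBFS.
Stage 3: below threshold (-19.25 ≤ -7); passes unchanged; output -19.25 dBFS.

-19.25 dBFS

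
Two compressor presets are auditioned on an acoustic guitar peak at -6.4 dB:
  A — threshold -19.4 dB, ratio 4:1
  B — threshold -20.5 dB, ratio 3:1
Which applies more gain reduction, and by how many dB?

A, by 0.35 dB

A: 13 dB over, compressed to 3.25 dB over, so 9.75 dB of GR.
B: 14.1 dB over, compressed to 4.7 dB over, so 9.4 dB of GR.
A reduces 0.35 dB more.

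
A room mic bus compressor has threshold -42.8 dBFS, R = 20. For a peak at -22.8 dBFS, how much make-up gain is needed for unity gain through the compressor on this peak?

Without make-up, output = threshold + overshoot/20 = -42.8 + 1 = -41.8 dBFS.
Gap to target: 19 dB.

19 dB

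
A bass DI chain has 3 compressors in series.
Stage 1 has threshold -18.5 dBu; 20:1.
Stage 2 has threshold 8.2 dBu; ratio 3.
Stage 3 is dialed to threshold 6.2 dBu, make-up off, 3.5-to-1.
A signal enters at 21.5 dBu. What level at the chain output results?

Stage 1: overshoot 40 dB → 40/20 = 2 dB → -16.5 dBu.
Stage 2: -16.5 dBu ≤ 8.2 dBu, so stage 2 doesn't engage; output -16.5 dBu.
Stage 3: below threshold (-16.5 ≤ 6.2); passes unchanged; output -16.5 dBu.

-16.5 dBu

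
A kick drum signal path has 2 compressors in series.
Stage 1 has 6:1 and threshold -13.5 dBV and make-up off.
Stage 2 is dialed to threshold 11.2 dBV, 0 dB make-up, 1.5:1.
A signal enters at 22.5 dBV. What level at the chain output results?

-7.5 dBV

Stage 1: 36 dB above -13.5 dBV, reduced 6:1 to 6 dB above → -7.5 dBV.
Stage 2: -7.5 dBV is at or below the 11.2 dBV threshold — no compression; output -7.5 dBV.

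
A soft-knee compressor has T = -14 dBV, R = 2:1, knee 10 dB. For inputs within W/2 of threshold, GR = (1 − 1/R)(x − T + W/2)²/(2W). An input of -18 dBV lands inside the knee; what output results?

x − T + W/2 = -18 − (-14) + 5 = 1.
GR = (1 − 1/2) × 1² / 20 = 0.5 × 1 / 20 = 0.025 dB.
Output = -18 − 0.025 = -18.025 dBV.

-18.025 dBV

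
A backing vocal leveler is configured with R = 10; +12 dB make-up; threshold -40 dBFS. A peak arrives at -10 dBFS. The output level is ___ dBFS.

-25 dBFS

-10 dBFS sits 30 dB over threshold.
The 30 dB excess becomes 3 dB after 10:1 reduction.
Output = -40 + 3 = -37 dBFS; make-up adds 12 dB, giving -25 dBFS.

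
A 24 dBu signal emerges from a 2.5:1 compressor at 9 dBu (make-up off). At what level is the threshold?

Gain reduction = 24 − 9 = 15 dB; output overshoot = GR / (R − 1) = 15 / 1.5 = 10 dB.
Threshold = output − output overshoot = 9 − 10 = -1 dBu.

-1 dBu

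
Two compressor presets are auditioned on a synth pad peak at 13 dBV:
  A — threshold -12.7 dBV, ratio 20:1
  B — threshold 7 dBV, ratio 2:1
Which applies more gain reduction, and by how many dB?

A: GR = 25.7 − 25.7/20 = 24.415 dB.
B: GR = 6 − 6/2 = 3 dB.
A applies 21.415 dB more gain reduction.

A, by 21.415 dB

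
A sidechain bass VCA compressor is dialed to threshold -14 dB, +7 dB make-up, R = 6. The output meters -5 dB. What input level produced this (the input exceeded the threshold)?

Remove make-up: -5 − 7 = -12 dB.
That's 2 dB above the -14 dB threshold.
Undo the ratio: input overshoot = 2 × 6 = 12 dB, giving input = -2 dB.

-2 dB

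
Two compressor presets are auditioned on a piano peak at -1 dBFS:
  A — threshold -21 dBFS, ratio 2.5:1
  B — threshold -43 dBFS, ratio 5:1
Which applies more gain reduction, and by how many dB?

B, by 21.6 dB

A: GR = 20 − 20/2.5 = 12 dB.
B: GR = 42 − 42/5 = 33.6 dB.
B reduces 21.6 dB more.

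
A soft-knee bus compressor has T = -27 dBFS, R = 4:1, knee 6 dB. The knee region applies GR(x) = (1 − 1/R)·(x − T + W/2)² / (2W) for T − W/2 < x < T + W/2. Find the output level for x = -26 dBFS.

x − T + W/2 = -26 − (-27) + 3 = 4.
GR = (1 − 1/4) × 4² / 12 = 0.75 × 16 / 12 = 1 dB.
Output = -26 − 1 = -27 dBFS.

-27 dBFS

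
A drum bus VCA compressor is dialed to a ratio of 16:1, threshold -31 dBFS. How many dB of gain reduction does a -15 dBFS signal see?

The signal is 16 dB above threshold.
A 16:1 ratio leaves 1 dB of that excess.
So the signal is attenuated by 16 − 1 = 15 dB.

15 dB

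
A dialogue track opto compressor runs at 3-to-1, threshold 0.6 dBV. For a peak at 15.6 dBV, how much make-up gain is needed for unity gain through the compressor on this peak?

Overshoot 15 dB → 15/3 = 5 dB after compression, so the compressed level is 0.6 + 5 = 5.6 dBV.
Make-up = target − compressed = 15.6 − 5.6 = 10 dB.

10 dB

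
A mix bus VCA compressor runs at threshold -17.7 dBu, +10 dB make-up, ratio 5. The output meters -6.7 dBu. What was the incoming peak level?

-12.7 dBu

Before make-up, the level was -6.7 − 10 = -16.7 dBu.
The compressed level sits -16.7 − (-17.7) = 1 dB over threshold.
Undo the ratio: input overshoot = 1 × 5 = 5 dB, giving input = -12.7 dBu.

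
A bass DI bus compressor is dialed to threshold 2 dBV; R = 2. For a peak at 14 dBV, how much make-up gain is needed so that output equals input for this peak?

6 dB

Without make-up, output = threshold + overshoot/2 = 2 + 6 = 8 dBV.
Gap to target: 6 dB.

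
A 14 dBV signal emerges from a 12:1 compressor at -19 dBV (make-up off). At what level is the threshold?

-22 dBV

Input is 36 dB above T (since output overshoot × R = input overshoot: (-19 − T)·12 = 14 − T gives T = -22 dBV).
Check: -22 + (14 − (-22))/12 = -22 + 3 = -19 dBV. ✓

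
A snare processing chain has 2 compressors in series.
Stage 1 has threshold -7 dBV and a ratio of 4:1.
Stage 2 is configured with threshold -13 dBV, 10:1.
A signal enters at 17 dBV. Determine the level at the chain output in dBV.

-11.8 dBV

Stage 1: overshoot 24 dB → 24/4 = 6 dB → -1 dBV.
Stage 2: 12 dB above -13 dBV, reduced 10:1 to 1.2 dB above → -11.8 dBV.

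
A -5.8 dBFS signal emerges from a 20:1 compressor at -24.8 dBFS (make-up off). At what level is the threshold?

-25.8 dBFS

Input is 20 dB above T (since output overshoot × R = input overshoot: (-24.8 − T)·20 = -5.8 − T gives T = -25.8 dBFS).
Check: -25.8 + (-5.8 − (-25.8))/20 = -25.8 + 1 = -24.8 dBFS. ✓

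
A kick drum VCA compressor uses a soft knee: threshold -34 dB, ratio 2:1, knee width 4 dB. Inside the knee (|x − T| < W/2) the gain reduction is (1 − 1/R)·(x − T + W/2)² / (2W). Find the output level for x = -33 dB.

-33.5625 dB

x − T + W/2 = -33 − (-34) + 2 = 3.
GR = (1 − 1/2) × 3² / 8 = 0.5 × 9 / 8 = 0.5625 dB.
Output = -33 − 0.5625 = -33.5625 dB.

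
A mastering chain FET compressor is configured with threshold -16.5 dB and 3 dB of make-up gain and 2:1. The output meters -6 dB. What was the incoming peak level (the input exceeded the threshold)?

-1.5 dB

Before make-up, the level was -6 − 3 = -9 dB.
The compressed level sits -9 − (-16.5) = 7.5 dB over threshold.
Input overshoot = R × output overshoot = 15 dB → input = -16.5 + 15 = -1.5 dB.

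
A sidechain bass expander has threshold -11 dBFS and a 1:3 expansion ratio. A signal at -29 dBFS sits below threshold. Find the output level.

-65 dBFS

Below threshold, a 1:3 expander applies gain = (3−1)×(T − x) of attenuation.
(3−1) × 18 = 36 dB, so output = -29 − 36 = -65 dBFS.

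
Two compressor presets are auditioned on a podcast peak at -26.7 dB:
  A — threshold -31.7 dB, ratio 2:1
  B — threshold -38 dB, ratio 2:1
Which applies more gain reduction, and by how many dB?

B, by 3.15 dB

A: 5 dB over, compressed to 2.5 dB over, so 2.5 dB of GR.
B: 11.3 dB over, compressed to 5.65 dB over, so 5.65 dB of GR.
Difference: 3.15 dB in favour of B.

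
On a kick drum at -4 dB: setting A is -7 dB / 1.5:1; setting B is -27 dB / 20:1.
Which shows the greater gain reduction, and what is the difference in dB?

A: overshoot 3 dB → output overshoot 2 dB → GR 1 dB.
B: overshoot 23 dB → output overshoot 1.15 dB → GR 21.85 dB.
Difference: 20.85 dB in favour of B.

B, by 20.85 dB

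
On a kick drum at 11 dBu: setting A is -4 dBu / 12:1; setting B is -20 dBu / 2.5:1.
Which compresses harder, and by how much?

B, by 4.85 dB

A: GR = 15 − 15/12 = 13.75 dB.
B: GR = 31 − 31/2.5 = 18.6 dB.
Difference: 4.85 dB in favour of B.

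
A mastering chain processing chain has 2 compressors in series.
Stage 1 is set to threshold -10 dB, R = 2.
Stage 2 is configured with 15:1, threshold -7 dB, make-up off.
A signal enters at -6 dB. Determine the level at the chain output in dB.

-8 dB

Stage 1: 4 dB above -10 dB, reduced 2:1 to 2 dB above → -8 dB.
Stage 2: -8 dB ≤ -7 dB, so stage 2 doesn't engage; output -8 dB.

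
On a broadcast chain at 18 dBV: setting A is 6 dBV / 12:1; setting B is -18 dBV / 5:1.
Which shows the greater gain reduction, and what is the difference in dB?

A: 12 dB over, compressed to 1 dB over, so 11 dB of GR.
B: 36 dB over, compressed to 7.2 dB over, so 28.8 dB of GR.
Difference: 17.8 dB in favour of B.

B, by 17.8 dB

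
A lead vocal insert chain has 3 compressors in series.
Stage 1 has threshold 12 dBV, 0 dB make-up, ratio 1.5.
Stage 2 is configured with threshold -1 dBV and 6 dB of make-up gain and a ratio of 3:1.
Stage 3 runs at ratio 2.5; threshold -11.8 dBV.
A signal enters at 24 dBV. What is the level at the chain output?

-2.28 dBV

Stage 1: overshoot 12 dB → 12/1.5 = 8 dB → 20 dBV.
Stage 2: 21 dB above -1 dBV, reduced 3:1 to 7 dB above → 6 dBV; +6 dB make-up → 12 dBV.
Stage 3: 23.8 dB above -11.8 dBV, reduced 2.5:1 to 9.52 dB above → -2.28 dBV.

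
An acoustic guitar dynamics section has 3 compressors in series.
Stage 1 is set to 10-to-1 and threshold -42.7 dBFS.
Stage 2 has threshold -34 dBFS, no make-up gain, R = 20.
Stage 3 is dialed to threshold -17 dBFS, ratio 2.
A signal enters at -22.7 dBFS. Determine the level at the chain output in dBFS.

Stage 1: 20 dB above -42.7 dBFS, reduced 10:1 to 2 dB above → -40.7 dBFS.
Stage 2: -40.7 dBFS is at or below the -34 dBFS threshold — no compression; output -40.7 dBFS.
Stage 3: -40.7 dBFS is at or below the -17 dBFS threshold — no compression; output -40.7 dBFS.

-40.7 dBFS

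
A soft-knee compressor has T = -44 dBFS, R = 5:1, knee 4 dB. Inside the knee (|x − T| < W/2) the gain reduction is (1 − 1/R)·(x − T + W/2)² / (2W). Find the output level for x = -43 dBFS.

x − T + W/2 = -43 − (-44) + 2 = 3.
GR = (1 − 1/5) × 3² / 8 = 0.8 × 9 / 8 = 0.9 dB.
Output = -43 − 0.9 = -43.9 dBFS.

-43.9 dBFS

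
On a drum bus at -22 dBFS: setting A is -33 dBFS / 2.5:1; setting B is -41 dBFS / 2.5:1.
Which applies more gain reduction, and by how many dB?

A: overshoot 11 dB → output overshoot 4.4 dB → GR 6.6 dB.
B: overshoot 19 dB → output overshoot 7.6 dB → GR 11.4 dB.
Difference: 4.8 dB in favour of B.

B, by 4.8 dB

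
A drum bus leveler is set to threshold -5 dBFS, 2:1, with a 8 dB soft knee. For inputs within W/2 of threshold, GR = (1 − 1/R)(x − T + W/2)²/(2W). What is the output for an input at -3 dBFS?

x − T + W/2 = -3 − (-5) + 4 = 6.
GR = (1 − 1/2) × 6² / 16 = 0.5 × 36 / 16 = 1.125 dB.
Output = -3 − 1.125 = -4.125 dBFS.

-4.125 dBFS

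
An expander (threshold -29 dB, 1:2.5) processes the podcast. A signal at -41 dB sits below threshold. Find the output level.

-59 dB

Below threshold, a 1:2.5 expander applies gain = (2.5−1)×(T − x) of attenuation.
(2.5−1) × 12 = 18 dB, so output = -41 − 18 = -59 dB.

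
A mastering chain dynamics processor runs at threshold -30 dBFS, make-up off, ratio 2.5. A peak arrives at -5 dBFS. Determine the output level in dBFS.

-20 dBFS

Overshoot: -5 − (-30) = 25 dB.
At 2.5:1 the overshoot is divided by 2.5, leaving 10 dB above threshold.
That puts the output at -20 dBFS.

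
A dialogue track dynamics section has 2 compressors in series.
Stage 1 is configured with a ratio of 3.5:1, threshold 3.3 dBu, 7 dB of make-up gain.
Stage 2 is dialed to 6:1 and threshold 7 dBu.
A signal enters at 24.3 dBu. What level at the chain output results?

Stage 1: 21 dB above 3.3 dBu, reduced 3.5:1 to 6 dB above → 9.3 dBu; +7 dB make-up → 16.3 dBu.
Stage 2: 9.3 dB above 7 dBu, reduced 6:1 to 1.55 dB above → 8.55 dBu.

8.55 dBu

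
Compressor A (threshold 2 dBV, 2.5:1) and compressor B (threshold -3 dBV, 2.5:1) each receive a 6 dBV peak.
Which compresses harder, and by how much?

A: 4 dB over, compressed to 1.6 dB over, so 2.4 dB of GR.
B: 9 dB over, compressed to 3.6 dB over, so 5.4 dB of GR.
B reduces 3 dB more.

B, by 3 dB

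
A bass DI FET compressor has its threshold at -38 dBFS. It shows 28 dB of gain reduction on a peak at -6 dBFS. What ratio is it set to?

Input overshoot = -6 − (-38) = 32 dB.
Output overshoot = 32 − 28 = 4 dB.
Ratio = input overshoot / output overshoot = 32 / 4 = 8.

8:1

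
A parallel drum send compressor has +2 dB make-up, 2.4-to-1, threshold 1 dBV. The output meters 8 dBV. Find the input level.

13 dBV

Before make-up, the level was 8 − 2 = 6 dBV.
The compressed level sits 6 − 1 = 5 dB over threshold.
Before 2.4:1 compression the overshoot was 5 × 2.4 = 12 dB, so input = 1 + 12 = 13 dBV.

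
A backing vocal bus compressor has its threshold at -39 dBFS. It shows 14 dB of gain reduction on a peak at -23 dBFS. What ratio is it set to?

8:1

Input overshoot = -23 − (-39) = 16 dB.
Output overshoot = 16 − 14 = 2 dB.
Ratio = input overshoot / output overshoot = 16 / 2 = 8.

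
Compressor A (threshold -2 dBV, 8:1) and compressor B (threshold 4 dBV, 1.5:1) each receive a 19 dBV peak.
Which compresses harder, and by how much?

A, by 13.375 dB

A: GR = 21 − 21/8 = 18.375 dB.
B: GR = 15 − 15/1.5 = 5 dB.
A applies 13.375 dB more gain reduction.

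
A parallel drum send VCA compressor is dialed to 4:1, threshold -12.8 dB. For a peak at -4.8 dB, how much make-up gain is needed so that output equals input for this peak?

Without make-up, output = threshold + overshoot/4 = -12.8 + 2 = -10.8 dB.
Gap to target: 6 dB.

6 dB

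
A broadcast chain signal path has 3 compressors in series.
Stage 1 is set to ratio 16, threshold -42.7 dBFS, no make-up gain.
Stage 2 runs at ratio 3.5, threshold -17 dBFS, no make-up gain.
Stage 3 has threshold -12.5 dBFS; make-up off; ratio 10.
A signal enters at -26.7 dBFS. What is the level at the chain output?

-41.7 dBFS

Stage 1: overshoot 16 dB → 16/16 = 1 dB → -41.7 dBFS.
Stage 2: -41.7 dBFS ≤ -17 dBFS, so stage 2 doesn't engage; output -41.7 dBFS.
Stage 3: -41.7 dBFS is at or below the -12.5 dBFS threshold — no compression; output -41.7 dBFS.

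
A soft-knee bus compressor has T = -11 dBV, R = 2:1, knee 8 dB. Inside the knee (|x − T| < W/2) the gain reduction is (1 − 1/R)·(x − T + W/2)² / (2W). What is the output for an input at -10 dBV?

x − T + W/2 = -10 − (-11) + 4 = 5.
GR = (1 − 1/2) × 5² / 16 = 0.5 × 25 / 16 = 0.78125 dB.
Output = -10 − 0.78125 = -10.78125 dBV.

-10.78125 dBV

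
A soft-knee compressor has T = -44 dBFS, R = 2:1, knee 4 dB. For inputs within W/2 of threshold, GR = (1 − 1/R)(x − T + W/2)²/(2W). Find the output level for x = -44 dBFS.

-44.25 dBFS

x − T + W/2 = -44 − (-44) + 2 = 2.
GR = (1 − 1/2) × 2² / 8 = 0.5 × 4 / 8 = 0.25 dB.
Output = -44 − 0.25 = -44.25 dBFS.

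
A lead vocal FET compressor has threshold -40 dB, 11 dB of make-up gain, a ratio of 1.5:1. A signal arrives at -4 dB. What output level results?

The input is 36 dB above the -40 dB threshold.
1.5:1 compression reduces that to 36/1.5 = 24 dB over.
Output = -40 + 24 = -16 dB; make-up adds 11 dB, giving -5 dB.

-5 dB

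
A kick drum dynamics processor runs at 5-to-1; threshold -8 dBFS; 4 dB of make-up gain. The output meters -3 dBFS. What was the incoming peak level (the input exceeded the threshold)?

-3 dBFS

Before make-up, the level was -3 − 4 = -7 dBFS.
The compressed level sits -7 − (-8) = 1 dB over threshold.
Undo the ratio: input overshoot = 1 × 5 = 5 dB, giving input = -3 dBFS.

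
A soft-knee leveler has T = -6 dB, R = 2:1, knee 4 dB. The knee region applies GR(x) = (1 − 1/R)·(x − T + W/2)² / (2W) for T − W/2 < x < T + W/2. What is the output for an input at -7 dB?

x − T + W/2 = -7 − (-6) + 2 = 1.
GR = (1 − 1/2) × 1² / 8 = 0.5 × 1 / 8 = 0.0625 dB.
Output = -7 − 0.0625 = -7.0625 dB.

-7.0625 dB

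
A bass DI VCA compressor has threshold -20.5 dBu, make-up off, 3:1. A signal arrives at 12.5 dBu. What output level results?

-9.5 dBu

The input is 33 dB above the -20.5 dBu threshold.
At 3:1 the overshoot is divided by 3, leaving 11 dB above threshold.
Output = -20.5 + 11 = -9.5 dBu.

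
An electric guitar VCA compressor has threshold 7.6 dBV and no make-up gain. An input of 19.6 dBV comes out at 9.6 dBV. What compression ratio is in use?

6:1

Input overshoot = 19.6 − 7.6 = 12 dB; output overshoot = 9.6 − 7.6 = 2 dB.
Ratio = 12 / 2 = 6.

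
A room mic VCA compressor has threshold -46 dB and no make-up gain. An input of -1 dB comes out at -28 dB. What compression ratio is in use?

Input overshoot = -1 − (-46) = 45 dB; output overshoot = -28 − (-46) = 18 dB.
Ratio = 45 / 18 = 2.5.

2.5:1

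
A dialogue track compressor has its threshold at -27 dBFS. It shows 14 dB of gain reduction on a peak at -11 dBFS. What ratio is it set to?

Input overshoot = -11 − (-27) = 16 dB.
Output overshoot = 16 − 14 = 2 dB.
Ratio = input overshoot / output overshoot = 16 / 2 = 8.

8:1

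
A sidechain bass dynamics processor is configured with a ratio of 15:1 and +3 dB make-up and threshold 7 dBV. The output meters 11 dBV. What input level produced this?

Stripping the +3 dB make-up gives 8 dBV at the gain stage.
That's 1 dB above the 7 dBV threshold.
Input overshoot = R × output overshoot = 15 dB → input = 7 + 15 = 22 dBV.

22 dBV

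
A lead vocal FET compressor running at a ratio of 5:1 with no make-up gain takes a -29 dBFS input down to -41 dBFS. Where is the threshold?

-44 dBFS

Let T be the threshold. Output overshoot = (input overshoot)/R, so -41 − T = (-29 − T)/5.
5·(-41 − T) = -29 − T → 4·T = -205 − (-29) = -176.
T = -176/4 = -44 dBFS.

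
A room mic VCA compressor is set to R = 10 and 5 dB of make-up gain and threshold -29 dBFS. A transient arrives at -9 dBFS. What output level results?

Overshoot: -9 − (-29) = 20 dB.
The 20 dB excess becomes 2 dB after 10:1 reduction.
That puts the output at -27 dBFS; make-up adds 5 dB, giving -22 dBFS.

-22 dBFS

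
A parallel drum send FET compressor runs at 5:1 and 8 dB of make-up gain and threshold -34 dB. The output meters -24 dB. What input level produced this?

-24 dB

Remove make-up: -24 − 8 = -32 dB.
That's 2 dB above the -34 dB threshold.
Undo the ratio: input overshoot = 2 × 5 = 10 dB, giving input = -24 dB.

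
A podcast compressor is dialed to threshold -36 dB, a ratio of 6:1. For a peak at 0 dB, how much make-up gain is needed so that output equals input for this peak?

30 dB

Overshoot 36 dB → 36/6 = 6 dB after compression, so the compressed level is -36 + 6 = -30 dB.
Make-up = target − compressed = 0 − (-30) = 30 dB.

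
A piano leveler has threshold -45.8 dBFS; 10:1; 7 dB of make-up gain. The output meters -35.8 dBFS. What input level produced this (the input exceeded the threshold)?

Remove make-up: -35.8 − 7 = -42.8 dBFS.
The compressed level sits -42.8 − (-45.8) = 3 dB over threshold.
Input overshoot = R × output overshoot = 30 dB → input = -45.8 + 30 = -15.8 dBFS.

-15.8 dBFS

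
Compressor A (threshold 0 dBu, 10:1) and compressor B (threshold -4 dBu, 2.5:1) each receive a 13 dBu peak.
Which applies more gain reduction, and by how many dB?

A, by 1.5 dB

A: overshoot 13 dB → output overshoot 1.3 dB → GR 11.7 dB.
B: overshoot 17 dB → output overshoot 6.8 dB → GR 10.2 dB.
A applies 1.5 dB more gain reduction.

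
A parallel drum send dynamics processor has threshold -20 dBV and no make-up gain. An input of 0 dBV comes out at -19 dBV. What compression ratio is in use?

Input overshoot = 0 − (-20) = 20 dB; output overshoot = -19 − (-20) = 1 dB.
Ratio = 20 / 1 = 20.

20:1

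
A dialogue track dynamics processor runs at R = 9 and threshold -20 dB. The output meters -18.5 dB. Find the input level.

-6.5 dB

That's 1.5 dB above the -20 dB threshold.
Input overshoot = R × output overshoot = 13.5 dB → input = -20 + 13.5 = -6.5 dB.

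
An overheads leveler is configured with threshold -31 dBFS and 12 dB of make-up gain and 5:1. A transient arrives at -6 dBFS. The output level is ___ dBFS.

Overshoot: -6 − (-31) = 25 dB.
The 25 dB excess becomes 5 dB after 5:1 reduction.
That puts the output at -26 dBFS; make-up adds 12 dB, giving -14 dBFS.

-14 dBFS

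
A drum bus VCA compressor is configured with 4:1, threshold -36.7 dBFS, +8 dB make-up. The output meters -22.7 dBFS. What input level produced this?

-12.7 dBFS

Stripping the +8 dB make-up gives -30.7 dBFS at the gain stage.
Post-compression overshoot = -30.7 − (-36.7) = 6 dB.
Input overshoot = R × output overshoot = 24 dB → input = -36.7 + 24 = -12.7 dBFS.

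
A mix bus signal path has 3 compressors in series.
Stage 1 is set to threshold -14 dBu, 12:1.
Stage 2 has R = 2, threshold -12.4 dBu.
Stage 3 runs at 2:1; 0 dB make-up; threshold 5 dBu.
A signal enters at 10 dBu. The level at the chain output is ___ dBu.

-12.2 dBu

Stage 1: 10 dBu is 24 dB over -14 dBu; at 12:1 that becomes 2 dB over, giving -12 dBu.
Stage 2: -12 dBu is 0.4 dB over -12.4 dBu; at 2:1 that becomes 0.2 dB over, giving -12.2 dBu.
Stage 3: -12.2 dBu is at or below the 5 dBu threshold — no compression; output -12.2 dBu.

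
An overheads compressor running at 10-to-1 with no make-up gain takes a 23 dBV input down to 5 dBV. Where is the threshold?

Input is 20 dB above T (since output overshoot × R = input overshoot: (5 − T)·10 = 23 − T gives T = 3 dBV).
Check: 3 + (23 − 3)/10 = 3 + 2 = 5 dBV. ✓

3 dBV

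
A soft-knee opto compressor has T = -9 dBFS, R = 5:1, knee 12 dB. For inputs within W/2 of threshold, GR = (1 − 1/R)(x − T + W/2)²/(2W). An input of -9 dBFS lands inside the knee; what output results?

x − T + W/2 = -9 − (-9) + 6 = 6.
GR = (1 − 1/5) × 6² / 24 = 0.8 × 36 / 24 = 1.2 dB.
Output = -9 − 1.2 = -10.2 dBFS.

-10.2 dBFS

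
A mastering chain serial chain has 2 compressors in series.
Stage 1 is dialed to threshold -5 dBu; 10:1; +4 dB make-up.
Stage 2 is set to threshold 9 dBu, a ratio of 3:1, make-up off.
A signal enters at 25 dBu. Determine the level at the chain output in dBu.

Stage 1: overshoot 30 dB → 30/10 = 3 dB → -2 dBu; +4 dB make-up → 2 dBu.
Stage 2: 2 dBu ≤ 9 dBu, so stage 2 doesn't engage; output 2 dBu.

2 dBu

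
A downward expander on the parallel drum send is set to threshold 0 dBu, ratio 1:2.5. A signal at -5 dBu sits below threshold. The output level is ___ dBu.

Undershoot = 0 − (-5) = 5 dB.
At 1:2.5, that expands to 12.5 dB under threshold.
Output = 0 − 12.5 = -12.5 dBu.

-12.5 dBu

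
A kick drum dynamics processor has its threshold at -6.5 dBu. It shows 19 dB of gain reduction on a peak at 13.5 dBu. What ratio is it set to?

20:1

Input overshoot = 13.5 − (-6.5) = 20 dB.
Output overshoot = 20 − 19 = 1 dB.
Ratio = input overshoot / output overshoot = 20 / 1 = 20.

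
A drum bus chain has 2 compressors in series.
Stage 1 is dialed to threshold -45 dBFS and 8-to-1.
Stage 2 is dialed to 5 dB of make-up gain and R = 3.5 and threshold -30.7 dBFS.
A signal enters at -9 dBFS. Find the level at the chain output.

-35.5 dBFS

Stage 1: overshoot 36 dB → 36/8 = 4.5 dB → -40.5 dBFS.
Stage 2: -40.5 dBFS ≤ -30.7 dBFS, so stage 2 doesn't engage; make-up brings it to -35.5 dBFS.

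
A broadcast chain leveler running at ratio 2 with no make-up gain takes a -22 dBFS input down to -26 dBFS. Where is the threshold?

Let T be the threshold. Output overshoot = (input overshoot)/R, so -26 − T = (-22 − T)/2.
2·(-26 − T) = -22 − T → 1·T = -52 − (-22) = -30.
T = -30/1 = -30 dBFS.

-30 dBFS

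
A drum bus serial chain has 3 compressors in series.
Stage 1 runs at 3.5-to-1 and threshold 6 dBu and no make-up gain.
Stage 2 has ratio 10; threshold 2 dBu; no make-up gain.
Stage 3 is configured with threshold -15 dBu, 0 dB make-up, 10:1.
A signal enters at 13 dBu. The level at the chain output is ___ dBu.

-13.24 dBu

Stage 1: overshoot 7 dB → 7/3.5 = 2 dB → 8 dBu.
Stage 2: 8 dBu is 6 dB over 2 dBu; at 10:1 that becomes 0.6 dB over, giving 2.6 dBu.
Stage 3: overshoot 17.6 dB → 17.6/10 = 1.76 dB → -13.24 dBu.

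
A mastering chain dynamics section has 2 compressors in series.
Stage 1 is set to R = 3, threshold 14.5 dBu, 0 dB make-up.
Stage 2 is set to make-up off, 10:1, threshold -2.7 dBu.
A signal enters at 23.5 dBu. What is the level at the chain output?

-0.68 dBu

Stage 1: overshoot 9 dB → 9/3 = 3 dB → 17.5 dBu.
Stage 2: 20.2 dB above -2.7 dBu, reduced 10:1 to 2.02 dB above → -0.68 dBu.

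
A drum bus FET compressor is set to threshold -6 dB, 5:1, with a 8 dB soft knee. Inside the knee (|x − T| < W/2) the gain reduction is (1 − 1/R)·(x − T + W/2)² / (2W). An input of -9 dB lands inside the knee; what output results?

x − T + W/2 = -9 − (-6) + 4 = 1.
GR = (1 − 1/5) × 1² / 16 = 0.8 × 1 / 16 = 0.05 dB.
Output = -9 − 0.05 = -9.05 dB.

-9.05 dB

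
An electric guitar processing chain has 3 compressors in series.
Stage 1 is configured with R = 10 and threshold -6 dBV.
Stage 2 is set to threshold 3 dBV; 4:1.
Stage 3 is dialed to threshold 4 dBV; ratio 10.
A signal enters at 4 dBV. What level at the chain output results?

Stage 1: 4 dBV is 10 dB over -6 dBV; at 10:1 that becomes 1 dB over, giving -5 dBV.
Stage 2: -5 dBV is at or below the 3 dBV threshold — no compression; output -5 dBV.
Stage 3: -5 dBV is at or below the 4 dBV threshold — no compression; output -5 dBV.

-5 dBV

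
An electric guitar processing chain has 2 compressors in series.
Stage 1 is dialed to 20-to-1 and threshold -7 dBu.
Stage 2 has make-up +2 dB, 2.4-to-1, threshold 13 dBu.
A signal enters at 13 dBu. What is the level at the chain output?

Stage 1: 13 dBu is 20 dB over -7 dBu; at 20:1 that becomes 1 dB over, giving -6 dBu.
Stage 2: -6 dBu is at or below the 13 dBu threshold — no compression; make-up brings it to -4 dBu.

-4 dBu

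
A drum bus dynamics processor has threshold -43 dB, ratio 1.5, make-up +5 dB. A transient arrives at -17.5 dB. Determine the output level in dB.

-17.5 dB sits 25.5 dB over threshold.
The 25.5 dB excess becomes 17 dB after 1.5:1 reduction.
That puts the output at -26 dB; make-up adds 5 dB, giving -21 dB.

-21 dB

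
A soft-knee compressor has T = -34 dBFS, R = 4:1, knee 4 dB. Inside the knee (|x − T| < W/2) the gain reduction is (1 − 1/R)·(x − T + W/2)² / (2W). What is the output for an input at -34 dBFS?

x − T + W/2 = -34 − (-34) + 2 = 2.
GR = (1 − 1/4) × 2² / 8 = 0.75 × 4 / 8 = 0.375 dB.
Output = -34 − 0.375 = -34.375 dBFS.

-34.375 dBFS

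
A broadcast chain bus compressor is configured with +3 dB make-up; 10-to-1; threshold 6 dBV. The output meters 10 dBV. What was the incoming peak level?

16 dBV

Before make-up, the level was 10 − 3 = 7 dBV.
The compressed level sits 7 − 6 = 1 dB over threshold.
Input overshoot = R × output overshoot = 10 dB → input = 6 + 10 = 16 dBV.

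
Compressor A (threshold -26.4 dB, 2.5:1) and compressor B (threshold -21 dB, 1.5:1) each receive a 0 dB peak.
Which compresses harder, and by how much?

A, by 8.84 dB

A: overshoot 26.4 dB → output overshoot 10.56 dB → GR 15.84 dB.
B: overshoot 21 dB → output overshoot 14 dB → GR 7 dB.
A applies 8.84 dB more gain reduction.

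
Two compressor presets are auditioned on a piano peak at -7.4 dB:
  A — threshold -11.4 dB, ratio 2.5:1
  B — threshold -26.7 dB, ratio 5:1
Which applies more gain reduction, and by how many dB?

A: 4 dB over, compressed to 1.6 dB over, so 2.4 dB of GR.
B: 19.3 dB over, compressed to 3.86 dB over, so 15.44 dB of GR.
B reduces 13.04 dB more.

B, by 13.04 dB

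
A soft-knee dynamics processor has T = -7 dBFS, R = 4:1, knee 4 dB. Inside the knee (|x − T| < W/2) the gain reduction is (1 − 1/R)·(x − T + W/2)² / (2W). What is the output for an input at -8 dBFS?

x − T + W/2 = -8 − (-7) + 2 = 1.
GR = (1 − 1/4) × 1² / 8 = 0.75 × 1 / 8 = 0.09375 dB.
Output = -8 − 0.09375 = -8.09375 dBFS.

-8.09375 dBFS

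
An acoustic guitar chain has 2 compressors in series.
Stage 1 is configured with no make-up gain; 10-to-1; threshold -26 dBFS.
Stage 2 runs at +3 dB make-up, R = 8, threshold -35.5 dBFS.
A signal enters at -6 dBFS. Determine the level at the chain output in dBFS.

Stage 1: 20 dB above -26 dBFS, reduced 10:1 to 2 dB above → -24 dBFS.
Stage 2: -24 dBFS is 11.5 dB over -35.5 dBFS; at 8:1 that becomes 1.4375 dB over, giving -34.0625 dBFS; +3 dB make-up → -31.0625 dBFS.

-31.0625 dBFS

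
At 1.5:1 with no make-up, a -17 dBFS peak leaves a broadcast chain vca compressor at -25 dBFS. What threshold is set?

-41 dBFS

Let T be the threshold. Output overshoot = (input overshoot)/R, so -25 − T = (-17 − T)/1.5.
1.5·(-25 − T) = -17 − T → 0.5·T = -37.5 − (-17) = -20.5.
T = -20.5/0.5 = -41 dBFS.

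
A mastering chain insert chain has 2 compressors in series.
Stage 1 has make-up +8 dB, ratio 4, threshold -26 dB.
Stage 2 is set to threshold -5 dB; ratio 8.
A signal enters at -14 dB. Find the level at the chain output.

Stage 1: overshoot 12 dB → 12/4 = 3 dB → -23 dB; +8 dB make-up → -15 dB.
Stage 2: below threshold (-15 ≤ -5); passes unchanged; output -15 dB.

-15 dB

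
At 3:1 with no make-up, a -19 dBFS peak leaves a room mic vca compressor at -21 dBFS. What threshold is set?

Gain reduction = -19 − (-21) = 2 dB; output overshoot = GR / (R − 1) = 2 / 2 = 1 dB.
Threshold = output − output overshoot = -21 − 1 = -22 dBFS.

-22 dBFS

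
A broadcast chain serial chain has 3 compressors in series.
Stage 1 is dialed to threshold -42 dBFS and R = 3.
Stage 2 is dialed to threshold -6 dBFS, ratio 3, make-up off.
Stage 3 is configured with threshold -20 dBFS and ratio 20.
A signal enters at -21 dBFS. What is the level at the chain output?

Stage 1: overshoot 21 dB → 21/3 = 7 dB → -35 dBFS.
Stage 2: below threshold (-35 ≤ -6); passes unchanged; output -35 dBFS.
Stage 3: -35 dBFS ≤ -20 dBFS, so stage 3 doesn't engage; output -35 dBFS.

-35 dBFS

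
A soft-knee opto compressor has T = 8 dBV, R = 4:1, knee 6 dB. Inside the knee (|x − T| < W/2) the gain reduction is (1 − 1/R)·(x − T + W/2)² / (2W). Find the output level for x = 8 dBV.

7.4375 dBV

x − T + W/2 = 8 − 8 + 3 = 3.
GR = (1 − 1/4) × 3² / 12 = 0.75 × 9 / 12 = 0.5625 dB.
Output = 8 − 0.5625 = 7.4375 dBV.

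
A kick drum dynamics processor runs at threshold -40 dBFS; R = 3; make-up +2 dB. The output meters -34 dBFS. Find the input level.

-28 dBFS

Remove make-up: -34 − 2 = -36 dBFS.
Post-compression overshoot = -36 − (-40) = 4 dB.
Before 3:1 compression the overshoot was 4 × 3 = 12 dB, so input = -40 + 12 = -28 dBFS.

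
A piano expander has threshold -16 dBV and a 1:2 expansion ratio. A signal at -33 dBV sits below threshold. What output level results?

The input is 17 dB below the -16 dBV threshold.
A 1:2 expander multiplies undershoot by 2: 17 × 2 = 34 dB below threshold.
Output = -16 − 34 = -50 dBV.

-50 dBV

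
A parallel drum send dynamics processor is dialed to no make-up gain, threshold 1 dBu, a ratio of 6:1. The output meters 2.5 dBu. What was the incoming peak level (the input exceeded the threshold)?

That's 1.5 dB above the 1 dBu threshold.
Before 6:1 compression the overshoot was 1.5 × 6 = 9 dB, so input = 1 + 9 = 10 dBu.

10 dBu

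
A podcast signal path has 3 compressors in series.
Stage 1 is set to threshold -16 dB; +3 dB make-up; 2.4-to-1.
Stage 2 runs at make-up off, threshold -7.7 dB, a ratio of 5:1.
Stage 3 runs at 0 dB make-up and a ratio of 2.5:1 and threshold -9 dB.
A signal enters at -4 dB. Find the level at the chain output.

-8.6 dB

Stage 1: 12 dB above -16 dB, reduced 2.4:1 to 5 dB above → -11 dB; +3 dB make-up → -8 dB.
Stage 2: -8 dB ≤ -7.7 dB, so stage 2 doesn't engage; output -8 dB.
Stage 3: -8 dB is 1 dB over -9 dB; at 2.5:1 that becomes 0.4 dB over, giving -8.6 dB.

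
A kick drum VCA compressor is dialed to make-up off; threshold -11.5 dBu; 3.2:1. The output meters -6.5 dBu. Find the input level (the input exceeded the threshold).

4.5 dBu

The compressed level sits -6.5 − (-11.5) = 5 dB over threshold.
Input overshoot = R × output overshoot = 16 dB → input = -11.5 + 16 = 4.5 dBu.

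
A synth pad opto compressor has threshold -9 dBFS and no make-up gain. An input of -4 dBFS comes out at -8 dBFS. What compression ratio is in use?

Input overshoot = -4 − (-9) = 5 dB; output overshoot = -8 − (-9) = 1 dB.
Ratio = 5 / 1 = 5.

5:1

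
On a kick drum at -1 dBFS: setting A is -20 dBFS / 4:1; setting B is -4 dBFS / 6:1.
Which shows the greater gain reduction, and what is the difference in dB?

A: overshoot 19 dB → output overshoot 4.75 dB → GR 14.25 dB.
B: overshoot 3 dB → output overshoot 0.5 dB → GR 2.5 dB.
A reduces 11.75 dB more.

A, by 11.75 dB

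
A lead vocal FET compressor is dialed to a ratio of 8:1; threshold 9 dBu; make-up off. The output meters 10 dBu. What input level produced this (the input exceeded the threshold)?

That's 1 dB above the 9 dBu threshold.
Before 8:1 compression the overshoot was 1 × 8 = 8 dB, so input = 9 + 8 = 17 dBu.

17 dBu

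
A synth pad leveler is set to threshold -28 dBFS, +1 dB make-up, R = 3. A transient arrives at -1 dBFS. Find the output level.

-18 dBFS

The input is 27 dB above the -28 dBFS threshold.
At 3:1 the overshoot is divided by 3, leaving 9 dB above threshold.
Output = -28 + 9 = -19 dBFS; make-up adds 1 dB, giving -18 dBFS.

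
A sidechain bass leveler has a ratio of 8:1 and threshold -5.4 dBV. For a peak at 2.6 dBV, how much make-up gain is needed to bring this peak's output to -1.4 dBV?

Without make-up, output = threshold + overshoot/8 = -5.4 + 1 = -4.4 dBV.
Gap to target: 3 dB.

3 dB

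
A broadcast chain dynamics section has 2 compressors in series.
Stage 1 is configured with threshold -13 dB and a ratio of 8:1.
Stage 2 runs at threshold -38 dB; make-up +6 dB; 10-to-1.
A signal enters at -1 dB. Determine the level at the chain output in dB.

Stage 1: -1 dB is 12 dB over -13 dB; at 8:1 that becomes 1.5 dB over, giving -11.5 dB.
Stage 2: 26.5 dB above -38 dB, reduced 10:1 to 2.65 dB above → -35.35 dB; +6 dB make-up → -29.35 dB.

-29.35 dB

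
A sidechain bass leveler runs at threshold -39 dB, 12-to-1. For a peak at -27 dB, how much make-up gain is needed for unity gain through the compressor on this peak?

11 dB

Without make-up, output = threshold + overshoot/12 = -39 + 1 = -38 dB.
Gap to target: 11 dB.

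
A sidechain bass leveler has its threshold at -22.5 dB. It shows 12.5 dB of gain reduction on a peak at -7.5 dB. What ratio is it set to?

Input overshoot = -7.5 − (-22.5) = 15 dB.
Output overshoot = 15 − 12.5 = 2.5 dB.
Ratio = input overshoot / output overshoot = 15 / 2.5 = 6.

6:1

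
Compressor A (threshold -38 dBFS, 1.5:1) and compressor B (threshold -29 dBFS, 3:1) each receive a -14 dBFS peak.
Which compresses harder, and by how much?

A: GR = 24 − 24/1.5 = 8 dB.
B: GR = 15 − 15/3 = 10 dB.
Difference: 2 dB in favour of B.

B, by 2 dB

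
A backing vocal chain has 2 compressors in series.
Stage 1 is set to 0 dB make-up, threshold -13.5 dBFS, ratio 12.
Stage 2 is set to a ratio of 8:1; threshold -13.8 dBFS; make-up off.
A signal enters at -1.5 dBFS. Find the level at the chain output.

-13.6375 dBFS

Stage 1: 12 dB above -13.5 dBFS, reduced 12:1 to 1 dB above → -12.5 dBFS.
Stage 2: overshoot 1.3 dB → 1.3/8 = 0.1625 dB → -13.6375 dBFS.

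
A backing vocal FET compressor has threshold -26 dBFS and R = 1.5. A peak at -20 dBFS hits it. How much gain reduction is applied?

Overshoot = -20 − (-26) = 6 dB.
After 1.5:1 compression the overshoot becomes 6/1.5 = 4 dB.
GR = overshoot in − overshoot out = 6 − 4 = 2 dB.

2 dB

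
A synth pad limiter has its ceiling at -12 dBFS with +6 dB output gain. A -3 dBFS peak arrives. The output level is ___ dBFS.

-6 dBFS

A brickwall limiter is an ∞:1 compressor: any input above the ceiling is clamped to -12 dBFS.
Output gain then adds 6 dB: -12 + 6 = -6 dBFS.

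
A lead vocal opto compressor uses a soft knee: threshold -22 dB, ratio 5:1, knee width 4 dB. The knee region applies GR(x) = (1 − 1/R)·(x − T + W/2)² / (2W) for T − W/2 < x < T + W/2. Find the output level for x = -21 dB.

x − T + W/2 = -21 − (-22) + 2 = 3.
GR = (1 − 1/5) × 3² / 8 = 0.8 × 9 / 8 = 0.9 dB.
Output = -21 − 0.9 = -21.9 dB.

-21.9 dB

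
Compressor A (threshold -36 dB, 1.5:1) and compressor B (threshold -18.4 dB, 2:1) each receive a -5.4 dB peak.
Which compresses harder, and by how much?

A, by 3.7 dB

A: overshoot 30.6 dB → output overshoot 20.4 dB → GR 10.2 dB.
B: overshoot 13 dB → output overshoot 6.5 dB → GR 6.5 dB.
Difference: 3.7 dB in favour of A.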